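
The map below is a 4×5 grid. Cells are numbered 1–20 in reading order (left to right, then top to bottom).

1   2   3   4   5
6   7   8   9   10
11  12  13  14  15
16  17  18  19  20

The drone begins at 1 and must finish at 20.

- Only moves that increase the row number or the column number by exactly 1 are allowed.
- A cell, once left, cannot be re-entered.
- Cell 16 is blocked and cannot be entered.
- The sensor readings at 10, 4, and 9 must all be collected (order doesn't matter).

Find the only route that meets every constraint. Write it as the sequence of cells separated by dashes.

1 - 2 - 3 - 4 - 9 - 10 - 15 - 20

Moves only go right or down, so the column and row indices never decrease.
Route from 1: 3× right (reaching 4), down to 9, right to 10, 2× down (reaching 20) — 7 moves in all.
Check: all required cells visited.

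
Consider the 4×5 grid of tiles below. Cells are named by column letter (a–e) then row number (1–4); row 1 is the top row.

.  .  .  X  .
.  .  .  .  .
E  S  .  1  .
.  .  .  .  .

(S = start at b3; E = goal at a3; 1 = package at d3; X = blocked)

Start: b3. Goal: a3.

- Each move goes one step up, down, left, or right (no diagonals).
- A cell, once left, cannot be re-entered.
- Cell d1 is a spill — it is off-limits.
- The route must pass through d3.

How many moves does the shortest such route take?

Any route passes through d3 somewhere between b3 and a3. Summing Manhattan distances along the two legs (b3 → d3 → a3) gives a lower bound of 2 + 3 = 5 moves.
The shortest route satisfying every rule uses 7 moves: b3 → c3 → d3 → d2 → c2 → b2 → a2 → a3.
The bound of 5 isn't tight here; checking systematically, no route of length 5 through 6 satisfies every constraint, so 7 is the minimum.

7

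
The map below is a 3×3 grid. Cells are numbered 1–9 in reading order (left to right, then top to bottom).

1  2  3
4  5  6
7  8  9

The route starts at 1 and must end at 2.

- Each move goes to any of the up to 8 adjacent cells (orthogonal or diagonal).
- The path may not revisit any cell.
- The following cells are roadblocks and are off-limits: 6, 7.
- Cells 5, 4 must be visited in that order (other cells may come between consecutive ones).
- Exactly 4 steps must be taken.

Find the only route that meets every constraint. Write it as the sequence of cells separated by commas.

The waypoints must appear in the order 5, 4, with no cell reused.
Route from 1: down-right 1 to 5, down 1 to 8, up-left 1 to 4, up-right 1 to 2 — 4 moves in all.
Check: order respected (5 at step 1, 4 at step 3); 4 moves as required.

1, 5, 8, 4, 2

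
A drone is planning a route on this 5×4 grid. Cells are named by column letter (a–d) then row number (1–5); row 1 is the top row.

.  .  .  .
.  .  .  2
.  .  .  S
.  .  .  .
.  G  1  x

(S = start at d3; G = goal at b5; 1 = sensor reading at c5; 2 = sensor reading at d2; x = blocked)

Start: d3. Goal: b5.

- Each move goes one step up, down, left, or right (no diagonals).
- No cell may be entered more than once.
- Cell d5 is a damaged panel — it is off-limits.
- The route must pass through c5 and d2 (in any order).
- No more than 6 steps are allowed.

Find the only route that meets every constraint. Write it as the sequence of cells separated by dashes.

d3 - d2 - c2 - c3 - c4 - c5 - b5

The 6-move cap with required stops at c5, d2 leaves no slack for detours.
Route from d3: up 1 to d2, left 1 to c2, down 3 to c5, left 1 to b5 — 6 moves in all.
Check: all required cells visited; 6 ≤ 6 moves.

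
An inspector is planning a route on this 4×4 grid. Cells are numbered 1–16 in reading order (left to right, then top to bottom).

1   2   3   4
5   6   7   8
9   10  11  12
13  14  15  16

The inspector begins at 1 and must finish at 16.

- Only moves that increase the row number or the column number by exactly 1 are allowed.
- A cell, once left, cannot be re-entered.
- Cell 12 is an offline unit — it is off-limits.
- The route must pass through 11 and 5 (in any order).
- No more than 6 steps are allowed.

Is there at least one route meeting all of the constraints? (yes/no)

One route that works: 1 → 5 → 9 → 10 → 11 → 15 → 16.

yes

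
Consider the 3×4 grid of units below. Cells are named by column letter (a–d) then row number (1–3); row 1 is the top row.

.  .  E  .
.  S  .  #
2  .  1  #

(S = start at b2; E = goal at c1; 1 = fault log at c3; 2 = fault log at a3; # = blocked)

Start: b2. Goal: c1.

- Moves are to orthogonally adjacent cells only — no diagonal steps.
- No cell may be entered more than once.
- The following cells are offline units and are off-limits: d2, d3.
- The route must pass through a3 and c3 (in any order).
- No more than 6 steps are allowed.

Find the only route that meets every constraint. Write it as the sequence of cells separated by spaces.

The budget equals the shortest possible length, so every move has to be on a shortest route through the required cells.
Route from b2: left 1 to a2, down 1 to a3, right 2 to c3, up 2 to c1 — 6 moves in all.
Check: all required cells visited; 6 ≤ 6 moves.

b2 a2 a3 b3 c3 c2 c1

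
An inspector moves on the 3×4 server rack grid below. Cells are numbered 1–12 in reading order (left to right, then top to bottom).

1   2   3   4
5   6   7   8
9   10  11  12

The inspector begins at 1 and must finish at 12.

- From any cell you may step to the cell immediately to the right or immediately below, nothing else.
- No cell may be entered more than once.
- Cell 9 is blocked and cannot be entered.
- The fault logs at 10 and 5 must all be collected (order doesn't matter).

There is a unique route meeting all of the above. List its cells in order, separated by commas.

1, 5, 6, 10, 11, 12

Moves only go right or down, so the column and row indices never decrease.
Route from 1: down 1 to 5, right 1 to 6, down 1 to 10, right 2 to 12 — 5 moves in all.
Check: all required cells visited.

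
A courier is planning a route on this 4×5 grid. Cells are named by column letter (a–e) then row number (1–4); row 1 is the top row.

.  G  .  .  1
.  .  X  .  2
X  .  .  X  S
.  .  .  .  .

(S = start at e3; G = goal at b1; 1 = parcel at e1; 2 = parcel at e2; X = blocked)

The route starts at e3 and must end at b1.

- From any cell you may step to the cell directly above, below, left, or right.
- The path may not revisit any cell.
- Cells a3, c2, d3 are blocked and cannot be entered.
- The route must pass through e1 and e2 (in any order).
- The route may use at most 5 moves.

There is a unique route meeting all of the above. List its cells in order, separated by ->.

e3 -> e2 -> e1 -> d1 -> c1 -> b1

Any route must reach e1 and e2 and still end at b1 within 5 moves, so the order of the required stops is forced.
Route from e3: 2× up (reaching e1), 3× left (reaching b1) — 5 moves in all.
Check: all required cells visited; 5 ≤ 5 moves.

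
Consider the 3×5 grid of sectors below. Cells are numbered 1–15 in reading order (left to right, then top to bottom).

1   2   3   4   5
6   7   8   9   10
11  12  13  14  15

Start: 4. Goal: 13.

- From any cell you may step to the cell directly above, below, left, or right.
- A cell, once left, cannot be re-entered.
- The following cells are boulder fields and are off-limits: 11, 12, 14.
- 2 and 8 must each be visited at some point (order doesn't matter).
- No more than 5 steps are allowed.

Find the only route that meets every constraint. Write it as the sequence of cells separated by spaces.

4 3 2 7 8 13

Any route must reach 2 and 8 and still end at 13 within 5 moves, so the order of the required stops is forced.
Route from 4: 2× left (reaching 2), down to 7, right to 8, down to 13 — 5 moves in all.
Check: all required cells visited; 5 ≤ 5 moves.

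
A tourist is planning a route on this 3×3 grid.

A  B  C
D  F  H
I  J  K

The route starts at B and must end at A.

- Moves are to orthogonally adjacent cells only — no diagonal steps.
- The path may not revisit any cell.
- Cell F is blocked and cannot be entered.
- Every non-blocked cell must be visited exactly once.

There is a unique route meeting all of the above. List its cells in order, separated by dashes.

B - C - H - K - J - I - D - A

Need to visit all 8 open cells exactly once, starting at B and ending at A.
Route from B: right 1 to C, down 2 to K, left 2 to I, up 2 to A — 7 moves in all.
Check: all 8 open cells covered.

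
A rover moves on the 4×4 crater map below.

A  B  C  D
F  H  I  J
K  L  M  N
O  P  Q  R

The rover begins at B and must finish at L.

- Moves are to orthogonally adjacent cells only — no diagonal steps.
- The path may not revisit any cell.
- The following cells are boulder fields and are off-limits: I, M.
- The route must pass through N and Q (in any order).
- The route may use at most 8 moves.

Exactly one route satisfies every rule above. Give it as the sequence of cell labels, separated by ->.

Any route must reach N and Q and still end at L within 8 moves, so the order of the required stops is forced.
Route from B: 2× right (reaching D), 3× down (reaching R), 2× left (reaching P), up to L — 8 moves in all.
Check: all required cells visited; 8 ≤ 8 moves.

B -> C -> D -> J -> N -> R -> Q -> P -> L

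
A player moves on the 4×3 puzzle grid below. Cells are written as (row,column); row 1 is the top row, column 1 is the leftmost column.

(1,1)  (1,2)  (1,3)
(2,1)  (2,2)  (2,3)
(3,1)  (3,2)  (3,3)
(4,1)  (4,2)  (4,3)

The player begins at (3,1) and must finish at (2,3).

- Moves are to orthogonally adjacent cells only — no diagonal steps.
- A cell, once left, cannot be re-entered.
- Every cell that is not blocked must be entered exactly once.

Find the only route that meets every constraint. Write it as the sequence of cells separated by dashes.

(3,1) - (4,1) - (4,2) - (4,3) - (3,3) - (3,2) - (2,2) - (2,1) - (1,1) - (1,2) - (1,3) - (2,3)

Need to visit all 12 open cells exactly once, starting at (3,1) and ending at (2,3).
Cell (4,3) has only two open neighbours ((3,3) and (4,2)), so the path must pass straight through it: one of those is the cell it's entered from and the other is where it exits.
Route from (3,1): down 1 to (4,1), right 2 to (4,3), up 1 to (3,3), left 1 to (3,2), up 1 to (2,2), left 1 to (2,1), up 1 to (1,1), right 2 to (1,3), down 1 to (2,3) — 11 moves in all.
Check: all 12 open cells covered.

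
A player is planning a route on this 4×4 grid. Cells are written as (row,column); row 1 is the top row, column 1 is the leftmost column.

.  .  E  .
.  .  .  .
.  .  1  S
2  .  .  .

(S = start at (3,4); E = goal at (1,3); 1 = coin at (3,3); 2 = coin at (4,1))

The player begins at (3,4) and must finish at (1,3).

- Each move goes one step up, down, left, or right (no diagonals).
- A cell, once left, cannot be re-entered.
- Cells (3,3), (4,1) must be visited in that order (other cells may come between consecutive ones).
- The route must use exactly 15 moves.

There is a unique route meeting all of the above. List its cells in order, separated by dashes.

(3,4) - (4,4) - (4,3) - (3,3) - (3,2) - (4,2) - (4,1) - (3,1) - (2,1) - (1,1) - (1,2) - (2,2) - (2,3) - (2,4) - (1,4) - (1,3)

The waypoints must appear in the order (3,3), (4,1), with no cell reused.
Route from (3,4): down 1 to (4,4), left 1 to (4,3), up 1 to (3,3), left 1 to (3,2), down 1 to (4,2), left 1 to (4,1), up 3 to (1,1), right 1 to (1,2), down 1 to (2,2), right 2 to (2,4), up 1 to (1,4), left 1 to (1,3) — 15 moves in all.
Check: order respected (1 at step 3, 2 at step 6); 15 moves as required.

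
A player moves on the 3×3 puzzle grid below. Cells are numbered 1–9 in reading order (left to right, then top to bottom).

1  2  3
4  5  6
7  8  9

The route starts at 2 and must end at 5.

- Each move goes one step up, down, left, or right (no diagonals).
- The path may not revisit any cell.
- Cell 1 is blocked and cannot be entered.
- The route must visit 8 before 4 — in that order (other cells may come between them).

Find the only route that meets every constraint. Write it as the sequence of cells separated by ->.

2 -> 3 -> 6 -> 9 -> 8 -> 7 -> 4 -> 5

The waypoints must appear in the order 8, 4, with no cell reused.
Route from 2: right 1 to 3, down 2 to 9, left 2 to 7, up 1 to 4, right 1 to 5 — 7 moves in all.
Check: order respected (8 at step 4, 4 at step 6).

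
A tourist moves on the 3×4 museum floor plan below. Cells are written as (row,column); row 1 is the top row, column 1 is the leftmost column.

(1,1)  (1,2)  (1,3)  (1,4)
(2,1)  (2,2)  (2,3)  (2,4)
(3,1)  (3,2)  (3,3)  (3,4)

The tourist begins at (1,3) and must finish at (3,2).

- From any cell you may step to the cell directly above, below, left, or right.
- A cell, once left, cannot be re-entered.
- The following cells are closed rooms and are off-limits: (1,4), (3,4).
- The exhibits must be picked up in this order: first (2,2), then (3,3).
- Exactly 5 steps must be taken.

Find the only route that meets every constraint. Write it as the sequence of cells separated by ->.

The waypoints must appear in the order (2,2), (3,3), with no cell reused.
Route from (1,3): left 1 to (1,2), down 1 to (2,2), right 1 to (2,3), down 1 to (3,3), left 1 to (3,2) — 5 moves in all.
Check: order respected ((2,2) at step 2, (3,3) at step 4); 5 moves as required.

(1,3) -> (1,2) -> (2,2) -> (2,3) -> (3,3) -> (3,2)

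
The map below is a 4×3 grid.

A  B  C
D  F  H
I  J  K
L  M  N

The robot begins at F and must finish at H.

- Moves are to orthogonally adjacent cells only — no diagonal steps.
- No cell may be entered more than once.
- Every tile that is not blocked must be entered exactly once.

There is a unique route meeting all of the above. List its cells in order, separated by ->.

F -> J -> K -> N -> M -> L -> I -> D -> A -> B -> C -> H

Need to visit all 12 open cells exactly once, starting at F and ending at H.
Cell A has only two open neighbours (D and B), so the path must pass straight through it: one of those is the cell it's entered from and the other is where it exits.
Route from F: down 1 to J, right 1 to K, down 1 to N, left 2 to L, up 3 to A, right 2 to C, down 1 to H — 11 moves in all.
Check: all 12 open cells covered.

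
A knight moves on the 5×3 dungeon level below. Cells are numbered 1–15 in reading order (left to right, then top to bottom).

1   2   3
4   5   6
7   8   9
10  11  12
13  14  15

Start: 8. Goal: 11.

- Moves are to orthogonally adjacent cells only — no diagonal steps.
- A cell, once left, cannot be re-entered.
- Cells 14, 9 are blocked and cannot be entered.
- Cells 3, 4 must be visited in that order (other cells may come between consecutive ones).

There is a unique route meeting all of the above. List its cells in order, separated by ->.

8 -> 5 -> 6 -> 3 -> 2 -> 1 -> 4 -> 7 -> 10 -> 11

The waypoints must appear in the order 3, 4, with no cell reused.
Route from 8: up 1 to 5, right 1 to 6, up 1 to 3, left 2 to 1, down 3 to 10, right 1 to 11 — 9 moves in all.
Check: order respected (3 at step 3, 4 at step 6).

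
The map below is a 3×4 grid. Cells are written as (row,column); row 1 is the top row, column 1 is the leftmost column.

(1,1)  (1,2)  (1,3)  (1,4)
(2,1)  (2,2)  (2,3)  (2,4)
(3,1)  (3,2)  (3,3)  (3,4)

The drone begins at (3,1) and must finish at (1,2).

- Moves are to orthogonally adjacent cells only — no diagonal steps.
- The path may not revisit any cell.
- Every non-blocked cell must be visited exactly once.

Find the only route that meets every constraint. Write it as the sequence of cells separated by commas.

Need to visit all 12 open cells exactly once, starting at (3,1) and ending at (1,2).
Cell (1,1) has only two open neighbours ((2,1) and (1,2)), so the path must pass straight through it: one of those is the cell it's entered from and the other is where it exits.
Route from (3,1): 3× right (reaching (3,4)), 2× up (reaching (1,4)), left to (1,3), down to (2,3), 2× left (reaching (2,1)), up to (1,1), right to (1,2) — 11 moves in all.
Check: all 12 open cells covered.

(3,1), (3,2), (3,3), (3,4), (2,4), (1,4), (1,3), (2,3), (2,2), (2,1), (1,1), (1,2)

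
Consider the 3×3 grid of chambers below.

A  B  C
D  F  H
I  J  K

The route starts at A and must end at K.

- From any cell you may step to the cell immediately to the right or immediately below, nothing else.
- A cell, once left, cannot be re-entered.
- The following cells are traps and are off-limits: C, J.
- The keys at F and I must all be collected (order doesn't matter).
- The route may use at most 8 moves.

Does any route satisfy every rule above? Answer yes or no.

no

I is below but to the left of F: going F → I would need a leftward move and I → F an upward move, so no right/down-only route can visit both required cells.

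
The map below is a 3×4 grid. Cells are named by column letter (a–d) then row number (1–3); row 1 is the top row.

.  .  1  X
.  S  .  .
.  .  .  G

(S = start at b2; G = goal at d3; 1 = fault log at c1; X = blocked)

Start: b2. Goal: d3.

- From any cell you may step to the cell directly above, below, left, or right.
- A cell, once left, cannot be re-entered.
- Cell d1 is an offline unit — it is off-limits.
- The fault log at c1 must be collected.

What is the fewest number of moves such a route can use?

Any route passes through c1 somewhere between b2 and d3. Summing Manhattan distances along the two legs (b2 → c1 → d3) gives a lower bound of 2 + 3 = 5 moves.
A route of 5 moves achieves this: b2 → b1 → c1 → c2 → c3 → d3.
Since 5 matches the lower bound, it is optimal.

5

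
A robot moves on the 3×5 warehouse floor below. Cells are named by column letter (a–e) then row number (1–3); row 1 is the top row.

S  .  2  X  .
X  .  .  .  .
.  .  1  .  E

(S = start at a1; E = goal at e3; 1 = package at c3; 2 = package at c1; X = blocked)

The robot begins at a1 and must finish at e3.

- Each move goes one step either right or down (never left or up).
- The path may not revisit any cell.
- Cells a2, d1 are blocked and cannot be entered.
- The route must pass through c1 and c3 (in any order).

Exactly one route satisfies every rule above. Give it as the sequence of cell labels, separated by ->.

Moves only go right or down, so the column and row indices never decrease.
Route from a1: 2× right (reaching c1), 2× down (reaching c3), 2× right (reaching e3) — 6 moves in all.
Check: all required cells visited.

a1 -> b1 -> c1 -> c2 -> c3 -> d3 -> e3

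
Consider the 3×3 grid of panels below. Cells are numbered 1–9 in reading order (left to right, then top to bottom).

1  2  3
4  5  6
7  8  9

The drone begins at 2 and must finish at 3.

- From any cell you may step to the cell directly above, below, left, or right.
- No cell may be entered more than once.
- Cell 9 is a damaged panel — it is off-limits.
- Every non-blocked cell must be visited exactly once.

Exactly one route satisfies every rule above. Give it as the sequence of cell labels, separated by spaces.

Need to visit all 8 open cells exactly once, starting at 2 and ending at 3.
Route from 2: left to 1, 2× down (reaching 7), right to 8, up to 5, right to 6, up to 3 — 7 moves in all.
Check: all 8 open cells covered.

2 1 4 7 8 5 6 3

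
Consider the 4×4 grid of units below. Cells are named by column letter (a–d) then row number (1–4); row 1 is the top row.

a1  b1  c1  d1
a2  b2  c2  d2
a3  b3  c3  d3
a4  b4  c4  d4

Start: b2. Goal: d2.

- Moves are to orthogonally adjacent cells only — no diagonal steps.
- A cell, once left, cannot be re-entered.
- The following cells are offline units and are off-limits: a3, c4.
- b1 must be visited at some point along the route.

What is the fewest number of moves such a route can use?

Any route passes through b1 somewhere between b2 and d2. Summing Manhattan distances along the two legs (b2 → b1 → d2) gives a lower bound of 1 + 3 = 4 moves.
A route of 4 moves achieves this: b2 → b1 → c1 → c2 → d2.
Since 4 matches the lower bound, it is optimal.

4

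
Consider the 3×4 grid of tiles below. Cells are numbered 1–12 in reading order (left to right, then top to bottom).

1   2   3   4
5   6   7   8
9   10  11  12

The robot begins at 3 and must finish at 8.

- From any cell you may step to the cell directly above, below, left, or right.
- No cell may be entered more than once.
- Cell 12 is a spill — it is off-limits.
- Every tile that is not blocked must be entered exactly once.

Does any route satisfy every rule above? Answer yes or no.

Exhausting the options from 3, every branch either dead-ends against blocked cells, would have to re-enter a cell already used, or reaches the goal with a constraint still unmet.

no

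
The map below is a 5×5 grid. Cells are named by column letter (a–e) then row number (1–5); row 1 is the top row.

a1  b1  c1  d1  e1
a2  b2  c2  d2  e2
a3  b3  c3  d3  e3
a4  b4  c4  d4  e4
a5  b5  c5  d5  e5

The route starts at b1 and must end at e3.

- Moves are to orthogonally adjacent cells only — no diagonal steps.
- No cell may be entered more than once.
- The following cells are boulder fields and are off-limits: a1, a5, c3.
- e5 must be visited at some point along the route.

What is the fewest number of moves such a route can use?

Any route passes through e5 somewhere between b1 and e3. Summing Manhattan distances along the two legs (b1 → e5 → e3) gives a lower bound of 7 + 2 = 9 moves.
A route of 9 moves achieves this: b1 → b2 → b3 → b4 → b5 → c5 → d5 → e5 → e4 → e3.
Since 9 matches the lower bound, it is optimal.

9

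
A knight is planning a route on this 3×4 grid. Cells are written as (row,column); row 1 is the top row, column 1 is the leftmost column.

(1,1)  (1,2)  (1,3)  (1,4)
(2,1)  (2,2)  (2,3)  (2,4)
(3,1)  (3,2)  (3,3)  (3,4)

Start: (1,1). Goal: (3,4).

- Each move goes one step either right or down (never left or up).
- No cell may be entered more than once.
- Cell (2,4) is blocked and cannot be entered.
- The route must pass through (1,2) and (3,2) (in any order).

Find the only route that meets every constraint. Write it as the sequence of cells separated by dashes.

(1,1) - (1,2) - (2,2) - (3,2) - (3,3) - (3,4)

Moves only go right or down, so the column and row indices never decrease.
Route from (1,1): right 1 to (1,2), down 2 to (3,2), right 2 to (3,4) — 5 moves in all.
Check: all required cells visited.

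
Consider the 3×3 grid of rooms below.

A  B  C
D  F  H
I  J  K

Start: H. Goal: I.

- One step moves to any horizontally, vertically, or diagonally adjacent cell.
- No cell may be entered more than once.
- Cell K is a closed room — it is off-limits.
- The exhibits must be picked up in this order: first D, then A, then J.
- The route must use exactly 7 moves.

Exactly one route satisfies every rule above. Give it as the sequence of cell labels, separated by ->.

H -> C -> B -> D -> A -> F -> J -> I

The waypoints must appear in the order D, A, J, with no cell reused.
Route from H: up to C, left to B, down-left to D, up to A, down-right to F, down to J, left to I — 7 moves in all.
Check: order respected (D at step 3, A at step 4, J at step 6); 7 moves as required.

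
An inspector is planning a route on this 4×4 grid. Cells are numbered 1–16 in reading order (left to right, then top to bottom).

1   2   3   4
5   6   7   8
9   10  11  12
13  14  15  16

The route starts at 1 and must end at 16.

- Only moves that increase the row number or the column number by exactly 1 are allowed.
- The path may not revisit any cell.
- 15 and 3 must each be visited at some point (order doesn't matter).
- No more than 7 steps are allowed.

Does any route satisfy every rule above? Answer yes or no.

One route that works: 1 → 2 → 3 → 7 → 11 → 15 → 16.

yes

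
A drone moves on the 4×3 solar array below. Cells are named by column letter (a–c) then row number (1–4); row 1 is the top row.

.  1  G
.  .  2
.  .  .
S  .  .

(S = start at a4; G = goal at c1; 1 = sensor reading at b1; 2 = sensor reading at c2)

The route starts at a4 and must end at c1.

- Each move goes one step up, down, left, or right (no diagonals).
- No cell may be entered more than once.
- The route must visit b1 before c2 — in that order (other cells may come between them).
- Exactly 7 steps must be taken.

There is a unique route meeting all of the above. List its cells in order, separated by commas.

a4, a3, a2, a1, b1, b2, c2, c1

The waypoints must appear in the order b1, c2, with no cell reused.
Route from a4: 3× up (reaching a1), right to b1, down to b2, right to c2, up to c1 — 7 moves in all.
Check: order respected (1 at step 4, 2 at step 6); 7 moves as required.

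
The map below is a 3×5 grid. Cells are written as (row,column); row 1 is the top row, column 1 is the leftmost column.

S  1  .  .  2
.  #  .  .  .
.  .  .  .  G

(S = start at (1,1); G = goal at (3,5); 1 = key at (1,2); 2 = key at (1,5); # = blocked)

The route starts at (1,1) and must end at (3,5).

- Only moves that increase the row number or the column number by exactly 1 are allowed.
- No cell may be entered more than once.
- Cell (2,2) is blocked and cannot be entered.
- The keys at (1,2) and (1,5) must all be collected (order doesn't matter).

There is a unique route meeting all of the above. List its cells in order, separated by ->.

(1,1) -> (1,2) -> (1,3) -> (1,4) -> (1,5) -> (2,5) -> (3,5)

Moves only go right or down, so the column and row indices never decrease.
Route from (1,1): right 4 to (1,5), down 2 to (3,5) — 6 moves in all.
Check: all required cells visited.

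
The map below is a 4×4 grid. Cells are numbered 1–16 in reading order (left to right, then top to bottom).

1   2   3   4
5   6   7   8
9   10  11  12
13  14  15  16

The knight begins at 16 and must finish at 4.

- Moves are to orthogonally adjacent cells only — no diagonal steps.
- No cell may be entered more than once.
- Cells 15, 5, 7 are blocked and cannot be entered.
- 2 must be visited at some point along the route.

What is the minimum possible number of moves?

7

Any route passes through 2 somewhere between 16 and 4. Summing Manhattan distances along the two legs (16 → 2 → 4) gives a lower bound of 5 + 2 = 7 moves.
A route of 7 moves achieves this: 16 → 12 → 11 → 10 → 6 → 2 → 3 → 4.
Since 7 matches the lower bound, it is optimal.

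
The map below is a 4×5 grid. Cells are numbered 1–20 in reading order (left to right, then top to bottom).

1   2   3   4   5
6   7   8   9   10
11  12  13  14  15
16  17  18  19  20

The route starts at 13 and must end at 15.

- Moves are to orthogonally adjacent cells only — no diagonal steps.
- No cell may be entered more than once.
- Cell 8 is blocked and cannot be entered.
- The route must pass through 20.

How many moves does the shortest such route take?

4

Any route passes through 20 somewhere between 13 and 15. Summing Manhattan distances along the two legs (13 → 20 → 15) gives a lower bound of 3 + 1 = 4 moves.
A route of 4 moves achieves this: 13 → 18 → 19 → 20 → 15.
Since 4 matches the lower bound, it is optimal.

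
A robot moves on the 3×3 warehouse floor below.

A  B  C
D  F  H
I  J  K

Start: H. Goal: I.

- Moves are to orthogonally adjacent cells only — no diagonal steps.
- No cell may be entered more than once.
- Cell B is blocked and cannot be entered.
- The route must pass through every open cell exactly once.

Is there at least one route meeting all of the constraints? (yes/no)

no

Cell A has only one open neighbour but is neither the start nor the goal, so a Hamiltonian route would have to both enter and leave it through the same neighbour — impossible without revisiting.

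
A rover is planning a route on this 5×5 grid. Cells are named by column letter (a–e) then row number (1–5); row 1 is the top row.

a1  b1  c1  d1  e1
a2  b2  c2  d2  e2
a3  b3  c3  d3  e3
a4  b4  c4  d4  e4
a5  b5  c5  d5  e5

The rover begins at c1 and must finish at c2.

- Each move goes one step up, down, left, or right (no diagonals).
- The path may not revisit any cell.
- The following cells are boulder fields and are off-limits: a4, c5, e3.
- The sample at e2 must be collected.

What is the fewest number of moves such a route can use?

Any route passes through e2 somewhere between c1 and c2. Summing Manhattan distances along the two legs (c1 → e2 → c2) gives a lower bound of 3 + 2 = 5 moves.
A route of 5 moves achieves this: c1 → d1 → e1 → e2 → d2 → c2.
Since 5 matches the lower bound, it is optimal.

5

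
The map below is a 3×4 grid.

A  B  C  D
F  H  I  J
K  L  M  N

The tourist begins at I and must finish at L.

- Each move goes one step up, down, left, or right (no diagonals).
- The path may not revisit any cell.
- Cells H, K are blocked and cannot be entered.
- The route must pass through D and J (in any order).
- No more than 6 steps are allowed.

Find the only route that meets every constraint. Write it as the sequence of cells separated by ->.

The 6-move cap with required stops at D, J leaves no slack for detours.
Route from I: up to C, right to D, 2× down (reaching N), 2× left (reaching L) — 6 moves in all.
Check: all required cells visited; 6 ≤ 6 moves.

I -> C -> D -> J -> N -> M -> L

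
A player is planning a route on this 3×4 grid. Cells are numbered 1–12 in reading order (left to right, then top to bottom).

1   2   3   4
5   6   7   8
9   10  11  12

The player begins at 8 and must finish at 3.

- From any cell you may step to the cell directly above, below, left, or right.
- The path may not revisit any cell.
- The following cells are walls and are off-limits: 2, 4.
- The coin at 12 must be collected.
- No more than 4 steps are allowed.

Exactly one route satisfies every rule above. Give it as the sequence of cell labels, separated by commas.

8, 12, 11, 7, 3

The budget equals the shortest possible length, so every move has to be on a shortest route through the required cells.
Route from 8: down 1 to 12, left 1 to 11, up 2 to 3 — 4 moves in all.
Check: all required cells visited; 4 ≤ 4 moves.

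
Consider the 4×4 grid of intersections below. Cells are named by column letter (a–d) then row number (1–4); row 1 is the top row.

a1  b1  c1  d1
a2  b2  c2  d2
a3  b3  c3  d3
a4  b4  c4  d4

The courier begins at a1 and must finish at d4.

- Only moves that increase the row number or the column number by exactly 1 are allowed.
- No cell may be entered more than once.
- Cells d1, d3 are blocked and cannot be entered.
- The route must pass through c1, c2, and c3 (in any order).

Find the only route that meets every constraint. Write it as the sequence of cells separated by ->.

Moves only go right or down, so the column and row indices never decrease.
Route from a1: right 2 to c1, down 3 to c4, right 1 to d4 — 6 moves in all.
Check: all required cells visited.

a1 -> b1 -> c1 -> c2 -> c3 -> c4 -> d4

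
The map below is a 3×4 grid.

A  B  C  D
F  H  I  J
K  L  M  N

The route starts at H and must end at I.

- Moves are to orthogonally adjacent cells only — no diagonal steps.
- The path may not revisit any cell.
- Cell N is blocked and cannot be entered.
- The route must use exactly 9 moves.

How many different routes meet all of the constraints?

Need simple routes of exactly 9 moves from H to I (Manhattan distance 1, so 4 moves are spent on a detour and 4 undoing it).
Enumerating: H L K F A B C D J I.
That gives 1 route.

1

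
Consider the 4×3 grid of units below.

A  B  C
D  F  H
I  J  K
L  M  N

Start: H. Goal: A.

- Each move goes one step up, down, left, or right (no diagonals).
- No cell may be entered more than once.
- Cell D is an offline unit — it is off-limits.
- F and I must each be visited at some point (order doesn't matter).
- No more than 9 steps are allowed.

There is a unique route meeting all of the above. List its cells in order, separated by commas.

The 9-move cap with required stops at F, I leaves no slack for detours.
Route from H: 2× down (reaching N), 2× left (reaching L), up to I, right to J, 2× up (reaching B), left to A — 9 moves in all.
Check: all required cells visited; 9 ≤ 9 moves.

H, K, N, M, L, I, J, F, B, A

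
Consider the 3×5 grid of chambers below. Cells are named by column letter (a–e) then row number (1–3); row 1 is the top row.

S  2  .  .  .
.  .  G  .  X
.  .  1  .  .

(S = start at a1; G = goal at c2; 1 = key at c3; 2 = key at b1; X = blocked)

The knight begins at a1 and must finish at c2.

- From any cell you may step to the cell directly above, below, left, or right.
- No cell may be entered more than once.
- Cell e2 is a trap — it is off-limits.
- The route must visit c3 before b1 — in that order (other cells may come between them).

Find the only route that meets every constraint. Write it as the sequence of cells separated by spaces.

The waypoints must appear in the order c3, b1, with no cell reused.
Route from a1: 2× down (reaching a3), 3× right (reaching d3), 2× up (reaching d1), 2× left (reaching b1), down to b2, right to c2 — 11 moves in all.
Check: order respected (1 at step 4, 2 at step 9).

a1 a2 a3 b3 c3 d3 d2 d1 c1 b1 b2 c2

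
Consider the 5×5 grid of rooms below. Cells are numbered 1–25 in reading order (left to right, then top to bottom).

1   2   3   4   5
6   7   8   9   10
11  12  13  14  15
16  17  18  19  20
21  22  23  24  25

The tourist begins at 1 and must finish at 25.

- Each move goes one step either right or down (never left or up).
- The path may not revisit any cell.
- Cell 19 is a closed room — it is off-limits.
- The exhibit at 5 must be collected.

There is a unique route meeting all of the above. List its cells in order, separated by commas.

Moves only go right or down, so the column and row indices never decrease.
Route from 1: right 4 to 5, down 4 to 25 — 8 moves in all.
Check: all required cells visited.

1, 2, 3, 4, 5, 10, 15, 20, 25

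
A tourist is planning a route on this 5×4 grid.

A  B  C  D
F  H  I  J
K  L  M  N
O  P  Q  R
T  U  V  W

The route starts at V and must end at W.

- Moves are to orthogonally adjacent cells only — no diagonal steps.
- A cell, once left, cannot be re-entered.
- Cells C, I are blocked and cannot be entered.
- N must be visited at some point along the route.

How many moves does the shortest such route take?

5

Any route passes through N somewhere between V and W. Summing Manhattan distances along the two legs (V → N → W) gives a lower bound of 3 + 2 = 5 moves.
A route of 5 moves achieves this: V → Q → M → N → R → W.
Since 5 matches the lower bound, it is optimal.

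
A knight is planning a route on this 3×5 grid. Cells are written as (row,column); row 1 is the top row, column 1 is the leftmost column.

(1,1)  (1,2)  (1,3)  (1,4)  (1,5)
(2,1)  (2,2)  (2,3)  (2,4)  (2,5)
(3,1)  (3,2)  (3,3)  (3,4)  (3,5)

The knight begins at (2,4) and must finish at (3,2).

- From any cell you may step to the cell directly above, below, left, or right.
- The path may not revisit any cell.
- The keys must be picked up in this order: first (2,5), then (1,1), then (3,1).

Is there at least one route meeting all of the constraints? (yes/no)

One route that works: (2,4) → (2,5) → (1,5) → (1,4) → (1,3) → (1,2) → (1,1) → (2,1) → (3,1) → (3,2).

yes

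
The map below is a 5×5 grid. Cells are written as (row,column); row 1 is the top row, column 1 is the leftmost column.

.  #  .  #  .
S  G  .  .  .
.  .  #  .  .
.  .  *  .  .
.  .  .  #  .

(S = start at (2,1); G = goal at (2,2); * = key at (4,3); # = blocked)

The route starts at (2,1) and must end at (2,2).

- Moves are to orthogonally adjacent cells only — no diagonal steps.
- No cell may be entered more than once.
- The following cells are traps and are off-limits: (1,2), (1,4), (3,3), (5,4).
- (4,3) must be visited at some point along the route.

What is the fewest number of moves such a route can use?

9

Any route passes through (4,3) somewhere between (2,1) and (2,2). Summing Manhattan distances along the two legs ((2,1) → (4,3) → (2,2)) gives a lower bound of 4 + 3 = 7 moves.
The shortest route satisfying every rule uses 9 moves: (2,1) → (3,1) → (4,1) → (5,1) → (5,2) → (5,3) → (4,3) → (4,2) → (3,2) → (2,2).
The bound of 7 isn't tight here; checking systematically, no route of length 7 through 8 satisfies every constraint, so 9 is the minimum.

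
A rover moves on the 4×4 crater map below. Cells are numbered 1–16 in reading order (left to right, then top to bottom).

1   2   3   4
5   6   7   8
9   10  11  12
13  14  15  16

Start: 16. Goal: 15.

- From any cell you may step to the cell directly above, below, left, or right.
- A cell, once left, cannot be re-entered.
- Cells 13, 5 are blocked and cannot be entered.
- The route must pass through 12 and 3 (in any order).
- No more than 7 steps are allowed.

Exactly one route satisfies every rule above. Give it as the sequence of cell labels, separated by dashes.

16 - 12 - 8 - 4 - 3 - 7 - 11 - 15

The budget equals the shortest possible length, so every move has to be on a shortest route through the required cells.
Route from 16: 3× up (reaching 4), left to 3, 3× down (reaching 15) — 7 moves in all.
Check: all required cells visited; 7 ≤ 7 moves.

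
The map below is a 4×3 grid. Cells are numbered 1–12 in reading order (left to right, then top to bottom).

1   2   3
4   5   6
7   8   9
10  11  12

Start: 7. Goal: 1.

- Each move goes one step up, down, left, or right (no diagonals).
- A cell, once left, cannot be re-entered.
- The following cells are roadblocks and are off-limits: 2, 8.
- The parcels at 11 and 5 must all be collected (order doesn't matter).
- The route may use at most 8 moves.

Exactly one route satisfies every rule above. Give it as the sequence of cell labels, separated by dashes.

The budget equals the shortest possible length, so every move has to be on a shortest route through the required cells.
Route from 7: down 1 to 10, right 2 to 12, up 2 to 6, left 2 to 4, up 1 to 1 — 8 moves in all.
Check: all required cells visited; 8 ≤ 8 moves.

7 - 10 - 11 - 12 - 9 - 6 - 5 - 4 - 1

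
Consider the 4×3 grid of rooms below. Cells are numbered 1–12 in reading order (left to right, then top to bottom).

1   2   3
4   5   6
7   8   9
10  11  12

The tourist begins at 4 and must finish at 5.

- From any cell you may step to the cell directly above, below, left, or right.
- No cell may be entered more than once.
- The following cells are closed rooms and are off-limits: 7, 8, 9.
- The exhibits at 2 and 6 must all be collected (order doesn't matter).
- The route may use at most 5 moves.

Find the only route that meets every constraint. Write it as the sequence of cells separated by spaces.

4 1 2 3 6 5

Any route must reach 2 and 6 and still end at 5 within 5 moves, so the order of the required stops is forced.
Route from 4: up to 1, 2× right (reaching 3), down to 6, left to 5 — 5 moves in all.
Check: all required cells visited; 5 ≤ 5 moves.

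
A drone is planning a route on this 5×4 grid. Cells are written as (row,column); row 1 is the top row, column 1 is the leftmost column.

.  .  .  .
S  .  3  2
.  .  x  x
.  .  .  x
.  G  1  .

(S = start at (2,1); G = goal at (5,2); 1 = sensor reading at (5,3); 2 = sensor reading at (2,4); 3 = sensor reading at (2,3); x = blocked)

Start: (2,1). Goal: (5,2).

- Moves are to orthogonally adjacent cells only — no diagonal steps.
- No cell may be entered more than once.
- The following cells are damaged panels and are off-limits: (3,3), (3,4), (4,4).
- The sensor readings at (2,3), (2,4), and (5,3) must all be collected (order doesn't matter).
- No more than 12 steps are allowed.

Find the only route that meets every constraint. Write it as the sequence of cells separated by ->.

(2,1) -> (1,1) -> (1,2) -> (1,3) -> (1,4) -> (2,4) -> (2,3) -> (2,2) -> (3,2) -> (4,2) -> (4,3) -> (5,3) -> (5,2)

Any route must reach (2,3), (2,4), and (5,3) and still end at (5,2) within 12 moves, so the order of the required stops is forced.
Route from (2,1): up 1 to (1,1), right 3 to (1,4), down 1 to (2,4), left 2 to (2,2), down 2 to (4,2), right 1 to (4,3), down 1 to (5,3), left 1 to (5,2) — 12 moves in all.
Check: all required cells visited; 12 ≤ 12 moves.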